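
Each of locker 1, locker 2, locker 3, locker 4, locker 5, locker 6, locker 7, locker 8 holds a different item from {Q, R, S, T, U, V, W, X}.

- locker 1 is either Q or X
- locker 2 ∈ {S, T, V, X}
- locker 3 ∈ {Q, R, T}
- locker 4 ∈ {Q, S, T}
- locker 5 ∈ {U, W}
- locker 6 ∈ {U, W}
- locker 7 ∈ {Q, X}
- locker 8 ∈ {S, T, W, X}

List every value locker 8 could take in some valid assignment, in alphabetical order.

The 8 variables draw from only 8 values {Q, R, S, T, U, V, W, X}, so each is used; only locker 3 can be R, hence locker 3 = R.
Among the 7 still-open variables, V fits only locker 2 (and all 7 values in {Q, S, T, U, V, W, X} must be used), so locker 2 = V.
locker 1 and locker 7 share exactly the 2 values {Q, X}; by pigeonhole those values go to them, so strike Q, X from locker 4, locker 8.
locker 5 and locker 6 between them cover only {U, W} — a naked pair. Remove those values from locker 8.
No further eliminations apply; locker 8 can still be any of S, T.

S, T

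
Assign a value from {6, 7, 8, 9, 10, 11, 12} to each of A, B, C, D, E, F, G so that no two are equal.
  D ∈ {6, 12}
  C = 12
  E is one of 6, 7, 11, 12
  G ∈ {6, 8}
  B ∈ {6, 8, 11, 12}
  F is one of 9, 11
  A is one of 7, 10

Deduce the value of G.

8

C must be 12 (only option left). Strike 12 from B, D, E.
D's domain is down to {6}, so D = 6. Remove 6 from B, E, G.
So G = 8.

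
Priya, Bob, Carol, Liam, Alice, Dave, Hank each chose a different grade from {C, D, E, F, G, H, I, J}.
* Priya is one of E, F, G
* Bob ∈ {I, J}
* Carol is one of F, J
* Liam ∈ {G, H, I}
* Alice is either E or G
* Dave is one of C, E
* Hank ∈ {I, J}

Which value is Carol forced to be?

The 7 variables draw from only 7 values {C, E, F, G, H, I, J}, so each is used; only Dave can be C, hence Dave = C.
The 6 still-open variables draw from only 6 values {E, F, G, H, I, J}, so each is used; only Liam can be H, hence Liam = H.
Bob and Hank share exactly the 2 values {I, J}; by pigeonhole those values go to them, so strike I, J from Carol.
So Carol = F.

F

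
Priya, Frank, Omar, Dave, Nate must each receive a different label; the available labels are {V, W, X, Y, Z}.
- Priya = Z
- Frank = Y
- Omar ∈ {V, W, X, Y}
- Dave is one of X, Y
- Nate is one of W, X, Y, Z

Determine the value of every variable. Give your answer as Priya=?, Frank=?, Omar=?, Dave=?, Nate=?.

Priya=Z, Frank=Y, Omar=V, Dave=X, Nate=W

Priya's domain is down to {Z}, so Priya = Z. Remove Z from Nate.
Frank's domain is down to {Y}, so Frank = Y. Strike Y from Omar, Dave, Nate.
Dave must be X (only option left). Remove X from Omar, Nate.
That leaves Nate = W. So Omar can't be W.
That leaves Omar = V.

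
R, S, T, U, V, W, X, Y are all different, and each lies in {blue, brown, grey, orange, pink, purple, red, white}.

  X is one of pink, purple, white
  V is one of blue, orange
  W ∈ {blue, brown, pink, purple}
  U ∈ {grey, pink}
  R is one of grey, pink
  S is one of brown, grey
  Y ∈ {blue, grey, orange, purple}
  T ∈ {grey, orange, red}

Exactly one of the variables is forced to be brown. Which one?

S

The 8 variables together cover exactly {blue, brown, grey, orange, pink, purple, red, white} — 8 values for 8 variables — and red appears only in T's list, so T = red.
Among the 7 still-open variables, white fits only X (and all 7 values in {blue, brown, grey, orange, pink, purple, white} must be used), so X = white.
R and U between them cover only {grey, pink} — a naked pair. Remove those values from S, W, Y.
So brown goes to S.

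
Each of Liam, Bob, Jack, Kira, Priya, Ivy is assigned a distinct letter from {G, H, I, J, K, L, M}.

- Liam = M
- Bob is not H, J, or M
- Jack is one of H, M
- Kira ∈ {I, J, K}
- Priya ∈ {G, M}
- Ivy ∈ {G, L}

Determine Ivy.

L

Liam's domain is down to {M}, so Liam = M. So Jack, Priya can't be M.
That leaves Jack = H.
Priya has just one choice, so Priya = G. So Bob, Ivy can't be G.
So Ivy = L.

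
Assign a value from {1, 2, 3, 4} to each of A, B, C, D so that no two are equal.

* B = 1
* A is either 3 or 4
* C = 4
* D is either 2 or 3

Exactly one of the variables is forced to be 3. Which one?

B has just one choice, so B = 1.
C has just one choice, so C = 4. Eliminate 4 elsewhere: A.
So 3 goes to A.

A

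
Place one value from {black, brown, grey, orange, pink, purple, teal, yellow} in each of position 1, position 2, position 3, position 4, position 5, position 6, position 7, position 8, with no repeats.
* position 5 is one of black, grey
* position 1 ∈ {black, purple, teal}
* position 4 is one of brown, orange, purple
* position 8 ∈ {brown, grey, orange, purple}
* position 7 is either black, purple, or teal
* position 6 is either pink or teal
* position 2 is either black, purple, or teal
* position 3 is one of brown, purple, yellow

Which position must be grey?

position 5

Among the 8 variables, pink fits only position 6 (and all 8 values in {black, brown, grey, orange, pink, purple, teal, yellow} must be used), so position 6 = pink.
The 7 still-open variables together cover exactly {black, brown, grey, orange, purple, teal, yellow} — 7 values for 7 variables — and yellow appears only in position 3's list, so position 3 = yellow.
The 3 variables position 1, position 2, position 7 are confined to {black, purple, teal}, which locks those values in; drop them from position 4, position 5, position 8.
So grey goes to position 5.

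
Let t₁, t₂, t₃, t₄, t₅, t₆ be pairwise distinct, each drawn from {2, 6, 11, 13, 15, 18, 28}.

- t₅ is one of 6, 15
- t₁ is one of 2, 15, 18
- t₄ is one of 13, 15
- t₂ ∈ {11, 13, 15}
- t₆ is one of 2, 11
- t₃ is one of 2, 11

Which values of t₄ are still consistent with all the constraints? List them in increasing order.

13, 15

Among the 6 variables, 6 fits only t₅ (and all 6 values in {2, 6, 11, 13, 15, 18} must be used), so t₅ = 6.
The 5 still-open variables together cover exactly {2, 11, 13, 15, 18} — 5 values for 5 variables — and 18 appears only in t₁'s list, so t₁ = 18.
t₃ and t₆ share exactly the 2 values {2, 11}; by pigeonhole those values go to them, so strike 2, 11 from t₂.
No further eliminations apply; t₄ can still be any of 13, 15.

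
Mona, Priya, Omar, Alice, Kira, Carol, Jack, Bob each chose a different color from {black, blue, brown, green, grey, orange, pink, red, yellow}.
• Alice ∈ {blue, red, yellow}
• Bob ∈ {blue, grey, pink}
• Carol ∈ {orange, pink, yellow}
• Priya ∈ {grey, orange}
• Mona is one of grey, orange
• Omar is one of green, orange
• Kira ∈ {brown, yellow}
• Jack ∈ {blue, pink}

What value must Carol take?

yellow

The 8 variables together cover exactly {blue, brown, green, grey, orange, pink, red, yellow} — 8 values for 8 variables — and brown appears only in Kira's list, so Kira = brown.
The 7 still-open variables draw from only 7 values {blue, green, grey, orange, pink, red, yellow}, so each is used; only Omar can be green, hence Omar = green.
The 6 still-open variables together cover exactly {blue, grey, orange, pink, red, yellow} — 6 values for 6 variables — and red appears only in Alice's list, so Alice = red.
The 5 still-open variables together cover exactly {blue, grey, orange, pink, yellow} — 5 values for 5 variables — and yellow appears only in Carol's list, so Carol = yellow.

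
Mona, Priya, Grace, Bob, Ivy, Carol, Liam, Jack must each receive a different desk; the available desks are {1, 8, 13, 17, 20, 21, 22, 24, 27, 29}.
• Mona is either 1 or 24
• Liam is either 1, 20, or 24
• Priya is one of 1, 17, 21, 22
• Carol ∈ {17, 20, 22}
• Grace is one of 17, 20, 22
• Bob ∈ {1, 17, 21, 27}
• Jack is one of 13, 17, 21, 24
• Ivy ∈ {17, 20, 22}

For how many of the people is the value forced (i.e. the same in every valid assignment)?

3

Among the 8 variables, 13 fits only Jack (and all 8 values in {1, 13, 17, 20, 21, 22, 24, 27} must be used), so Jack = 13.
The 7 still-open variables together cover exactly {1, 17, 20, 21, 22, 24, 27} — 7 values for 7 variables — and 27 appears only in Bob's list, so Bob = 27.
The 6 still-open variables draw from only 6 values {1, 17, 20, 21, 22, 24}, so each is used; only Priya can be 21, hence Priya = 21.
The 3 variables Grace, Ivy, Carol are confined to {17, 20, 22}, which locks those values in; drop them from Liam.
Determined: Priya=21, Bob=27, Jack=13. The other people each still have more than one consistent value. That makes 3.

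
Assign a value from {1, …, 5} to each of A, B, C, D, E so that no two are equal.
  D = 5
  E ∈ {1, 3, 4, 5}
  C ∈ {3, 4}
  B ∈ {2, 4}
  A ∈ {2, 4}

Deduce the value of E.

1

D must be 5 (only option left). Eliminate 5 elsewhere: E.
The 4 still-open variables together cover exactly {1, 2, 3, 4} — 4 values for 4 variables — and 1 appears only in E's list, so E = 1.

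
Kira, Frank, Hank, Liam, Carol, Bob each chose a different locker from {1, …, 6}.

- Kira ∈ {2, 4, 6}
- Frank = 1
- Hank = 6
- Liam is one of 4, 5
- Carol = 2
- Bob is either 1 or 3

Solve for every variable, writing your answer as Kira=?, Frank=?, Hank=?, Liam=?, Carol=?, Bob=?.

Frank must be 1 (only option left). So Bob can't be 1.
Hank's domain is down to {6}, so Hank = 6. Eliminate 6 elsewhere: Kira.
That leaves Carol = 2. Strike 2 from Kira.
That leaves Bob = 3.
Kira's domain is down to {4}, so Kira = 4. So Liam can't be 4.
Liam has just one choice, so Liam = 5.

Kira=4, Frank=1, Hank=6, Liam=5, Carol=2, Bob=3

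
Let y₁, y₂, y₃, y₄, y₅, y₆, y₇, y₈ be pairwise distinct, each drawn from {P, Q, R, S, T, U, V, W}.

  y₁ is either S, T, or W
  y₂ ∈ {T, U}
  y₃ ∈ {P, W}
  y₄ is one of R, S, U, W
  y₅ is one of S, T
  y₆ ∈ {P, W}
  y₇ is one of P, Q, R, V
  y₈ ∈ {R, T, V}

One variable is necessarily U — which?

y₂

The 8 variables draw from only 8 values {P, Q, R, S, T, U, V, W}, so each is used; only y₇ can be Q, hence y₇ = Q.
The 7 still-open variables draw from only 7 values {P, R, S, T, U, V, W}, so each is used; only y₈ can be V, hence y₈ = V.
The 6 still-open variables draw from only 6 values {P, R, S, T, U, W}, so each is used; only y₄ can be R, hence y₄ = R.
The 5 still-open variables together cover exactly {P, S, T, U, W} — 5 values for 5 variables — and U appears only in y₂'s list, so y₂ = U.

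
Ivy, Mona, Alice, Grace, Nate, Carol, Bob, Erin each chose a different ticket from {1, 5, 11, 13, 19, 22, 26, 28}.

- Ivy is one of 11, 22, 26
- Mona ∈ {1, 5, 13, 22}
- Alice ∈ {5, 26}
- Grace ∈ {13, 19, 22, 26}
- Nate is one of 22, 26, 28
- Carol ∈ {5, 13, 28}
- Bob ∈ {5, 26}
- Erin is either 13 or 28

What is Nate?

22

The 8 variables together cover exactly {1, 5, 11, 13, 19, 22, 26, 28} — 8 values for 8 variables — and 1 appears only in Mona's list, so Mona = 1.
The 7 still-open variables draw from only 7 values {5, 11, 13, 19, 22, 26, 28}, so each is used; only Ivy can be 11, hence Ivy = 11.
The 6 still-open variables together cover exactly {5, 13, 19, 22, 26, 28} — 6 values for 6 variables — and 19 appears only in Grace's list, so Grace = 19.
The 5 still-open variables draw from only 5 values {5, 13, 22, 26, 28}, so each is used; only Nate can be 22, hence Nate = 22.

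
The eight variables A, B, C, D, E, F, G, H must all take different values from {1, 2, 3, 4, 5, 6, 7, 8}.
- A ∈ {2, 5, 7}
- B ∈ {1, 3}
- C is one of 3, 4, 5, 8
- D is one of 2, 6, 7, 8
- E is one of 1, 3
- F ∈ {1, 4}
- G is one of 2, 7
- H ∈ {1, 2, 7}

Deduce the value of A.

The 8 variables together cover exactly {1, 2, 3, 4, 5, 6, 7, 8} — 8 values for 8 variables — and 6 appears only in D's list, so D = 6.
Among the 7 still-open variables, 8 fits only C (and all 7 values in {1, 2, 3, 4, 5, 7, 8} must be used), so C = 8.
Among the 6 still-open variables, 4 fits only F (and all 6 values in {1, 2, 3, 4, 5, 7} must be used), so F = 4.
The 5 still-open variables draw from only 5 values {1, 2, 3, 5, 7}, so each is used; only A can be 5, hence A = 5.

5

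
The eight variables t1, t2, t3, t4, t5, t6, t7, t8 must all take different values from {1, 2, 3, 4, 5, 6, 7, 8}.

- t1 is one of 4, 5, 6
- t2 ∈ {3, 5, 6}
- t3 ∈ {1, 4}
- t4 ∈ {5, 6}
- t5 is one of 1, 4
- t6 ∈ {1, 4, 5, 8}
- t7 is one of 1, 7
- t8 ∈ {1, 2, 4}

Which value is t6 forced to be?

8

The 8 variables together cover exactly {1, 2, 3, 4, 5, 6, 7, 8} — 8 values for 8 variables — and 2 appears only in t8's list, so t8 = 2.
The 7 still-open variables draw from only 7 values {1, 3, 4, 5, 6, 7, 8}, so each is used; only t2 can be 3, hence t2 = 3.
The 6 still-open variables together cover exactly {1, 4, 5, 6, 7, 8} — 6 values for 6 variables — and 7 appears only in t7's list, so t7 = 7.
The 5 still-open variables together cover exactly {1, 4, 5, 6, 8} — 5 values for 5 variables — and 8 appears only in t6's list, so t6 = 8.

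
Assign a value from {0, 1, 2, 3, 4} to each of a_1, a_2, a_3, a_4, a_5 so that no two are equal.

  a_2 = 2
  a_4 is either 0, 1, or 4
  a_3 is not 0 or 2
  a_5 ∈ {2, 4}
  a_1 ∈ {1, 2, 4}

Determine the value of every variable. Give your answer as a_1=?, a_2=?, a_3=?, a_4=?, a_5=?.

a_1=1, a_2=2, a_3=3, a_4=0, a_5=4

a_2 has just one choice, so a_2 = 2. Strike 2 from a_1, a_5.
a_5's domain is down to {4}, so a_5 = 4. So a_1, a_3, a_4 can't be 4.
That leaves a_1 = 1. So a_3, a_4 can't be 1.
a_3 must be 3 (only option left).
a_4's domain is down to {0}, so a_4 = 0.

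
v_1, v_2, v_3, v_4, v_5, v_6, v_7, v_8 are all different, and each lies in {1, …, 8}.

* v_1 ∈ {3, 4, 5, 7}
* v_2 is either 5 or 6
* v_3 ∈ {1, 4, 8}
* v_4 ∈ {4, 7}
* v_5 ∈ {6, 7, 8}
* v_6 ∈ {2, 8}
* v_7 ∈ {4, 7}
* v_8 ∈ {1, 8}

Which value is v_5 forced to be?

The 8 variables together cover exactly {1, 2, 3, 4, 5, 6, 7, 8} — 8 values for 8 variables — and 2 appears only in v_6's list, so v_6 = 2.
The 7 still-open variables draw from only 7 values {1, 3, 4, 5, 6, 7, 8}, so each is used; only v_1 can be 3, hence v_1 = 3.
Among the 6 still-open variables, 5 fits only v_2 (and all 6 values in {1, 4, 5, 6, 7, 8} must be used), so v_2 = 5.
The 5 still-open variables together cover exactly {1, 4, 6, 7, 8} — 5 values for 5 variables — and 6 appears only in v_5's list, so v_5 = 6.

6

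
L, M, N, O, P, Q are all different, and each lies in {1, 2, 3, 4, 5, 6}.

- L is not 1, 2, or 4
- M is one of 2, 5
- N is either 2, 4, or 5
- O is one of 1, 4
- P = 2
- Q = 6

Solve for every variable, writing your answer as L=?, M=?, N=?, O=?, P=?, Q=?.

P has just one choice, so P = 2. Strike 2 from M, N.
Q has just one choice, so Q = 6. So L can't be 6.
That leaves M = 5. So L, N can't be 5.
N must be 4 (only option left). Remove 4 from O.
O must be 1 (only option left).
L's domain is down to {3}, so L = 3.

L=3, M=5, N=4, O=1, P=2, Q=6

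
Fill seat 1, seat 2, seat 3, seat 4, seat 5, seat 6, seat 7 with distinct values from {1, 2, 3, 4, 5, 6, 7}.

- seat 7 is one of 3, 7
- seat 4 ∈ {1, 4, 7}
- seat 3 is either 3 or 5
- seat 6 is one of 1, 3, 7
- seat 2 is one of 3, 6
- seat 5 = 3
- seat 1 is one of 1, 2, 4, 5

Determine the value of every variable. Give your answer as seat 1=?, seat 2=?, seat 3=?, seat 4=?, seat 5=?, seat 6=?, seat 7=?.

seat 1=2, seat 2=6, seat 3=5, seat 4=4, seat 5=3, seat 6=1, seat 7=7

seat 5's domain is down to {3}, so seat 5 = 3. Eliminate 3 elsewhere: seat 2, seat 3, seat 6, seat 7.
seat 7 has just one choice, so seat 7 = 7. So seat 4, seat 6 can't be 7.
seat 2 has just one choice, so seat 2 = 6.
seat 3 must be 5 (only option left). Remove 5 from seat 1.
seat 6 has just one choice, so seat 6 = 1. So seat 1, seat 4 can't be 1.
seat 4 has just one choice, so seat 4 = 4. Remove 4 from seat 1.
seat 1 must be 2 (only option left).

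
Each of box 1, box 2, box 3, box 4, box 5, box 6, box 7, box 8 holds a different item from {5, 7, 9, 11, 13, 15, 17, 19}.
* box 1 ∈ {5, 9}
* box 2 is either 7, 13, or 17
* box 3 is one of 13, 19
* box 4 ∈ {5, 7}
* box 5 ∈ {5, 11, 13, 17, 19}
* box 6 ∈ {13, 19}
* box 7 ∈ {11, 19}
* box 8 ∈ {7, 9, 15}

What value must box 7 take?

11

Among the 8 variables, 15 fits only box 8 (and all 8 values in {5, 7, 9, 11, 13, 15, 17, 19} must be used), so box 8 = 15.
The 7 still-open variables together cover exactly {5, 7, 9, 11, 13, 17, 19} — 7 values for 7 variables — and 9 appears only in box 1's list, so box 1 = 9.
box 3 and box 6 share exactly the 2 values {13, 19}; by pigeonhole those values go to them, so strike 13, 19 from box 2, box 5, box 7.
So box 7 = 11.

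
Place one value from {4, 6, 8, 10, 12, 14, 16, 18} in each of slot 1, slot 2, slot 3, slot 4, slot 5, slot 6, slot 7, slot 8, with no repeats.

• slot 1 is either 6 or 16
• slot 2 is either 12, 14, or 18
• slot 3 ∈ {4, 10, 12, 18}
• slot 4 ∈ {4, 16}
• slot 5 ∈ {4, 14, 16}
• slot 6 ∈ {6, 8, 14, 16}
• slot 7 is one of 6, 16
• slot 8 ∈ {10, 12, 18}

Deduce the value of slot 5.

14

The 8 variables together cover exactly {4, 6, 8, 10, 12, 14, 16, 18} — 8 values for 8 variables — and 8 appears only in slot 6's list, so slot 6 = 8.
slot 1 and slot 7 between them cover only {6, 16} — a naked pair. Remove those values from slot 4, slot 5.
That leaves slot 4 = 4. Eliminate 4 elsewhere: slot 3, slot 5.
So slot 5 = 14.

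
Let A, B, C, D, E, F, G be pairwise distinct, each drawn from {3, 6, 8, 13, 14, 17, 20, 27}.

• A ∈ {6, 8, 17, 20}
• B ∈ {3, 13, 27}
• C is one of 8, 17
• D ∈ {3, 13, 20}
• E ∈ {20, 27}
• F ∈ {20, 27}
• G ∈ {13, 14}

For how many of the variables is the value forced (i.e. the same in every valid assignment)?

1

E and F share exactly the 2 values {20, 27}; by pigeonhole those values go to them, so strike 20, 27 from A, B, D.
B and D share exactly the 2 values {3, 13}; by pigeonhole those values go to them, so strike 3, 13 from G.
That leaves G = 14.
Determined: G=14. The other variables each still have more than one consistent value. That makes 1.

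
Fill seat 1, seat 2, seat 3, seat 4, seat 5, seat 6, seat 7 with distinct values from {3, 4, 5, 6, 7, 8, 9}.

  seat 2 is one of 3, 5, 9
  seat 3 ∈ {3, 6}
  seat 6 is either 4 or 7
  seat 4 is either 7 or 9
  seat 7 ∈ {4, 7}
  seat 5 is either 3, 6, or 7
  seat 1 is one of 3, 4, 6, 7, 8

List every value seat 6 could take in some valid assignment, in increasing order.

The 7 variables together cover exactly {3, 4, 5, 6, 7, 8, 9} — 7 values for 7 variables — and 5 appears only in seat 2's list, so seat 2 = 5.
The 6 still-open variables draw from only 6 values {3, 4, 6, 7, 8, 9}, so each is used; only seat 1 can be 8, hence seat 1 = 8.
Among the 5 still-open variables, 9 fits only seat 4 (and all 5 values in {3, 4, 6, 7, 9} must be used), so seat 4 = 9.
seat 6 and seat 7 share exactly the 2 values {4, 7}; by pigeonhole those values go to them, so strike 4, 7 from seat 5.
No further eliminations apply; seat 6 can still be any of 4, 7.

4, 7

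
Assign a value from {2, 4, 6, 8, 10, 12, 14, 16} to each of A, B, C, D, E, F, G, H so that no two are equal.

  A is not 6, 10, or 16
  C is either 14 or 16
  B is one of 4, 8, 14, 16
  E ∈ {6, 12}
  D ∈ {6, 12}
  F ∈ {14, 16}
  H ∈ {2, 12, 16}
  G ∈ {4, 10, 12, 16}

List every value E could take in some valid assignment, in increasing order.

The 8 variables together cover exactly {2, 4, 6, 8, 10, 12, 14, 16} — 8 values for 8 variables — and 10 appears only in G's list, so G = 10.
C and F share exactly the 2 values {14, 16}; by pigeonhole those values go to them, so strike 14, 16 from A, B, H.
D and E share exactly the 2 values {6, 12}; by pigeonhole those values go to them, so strike 6, 12 from A, H.
H has just one choice, so H = 2. So A can't be 2.
No further eliminations apply; E can still be any of 6, 12.

6, 12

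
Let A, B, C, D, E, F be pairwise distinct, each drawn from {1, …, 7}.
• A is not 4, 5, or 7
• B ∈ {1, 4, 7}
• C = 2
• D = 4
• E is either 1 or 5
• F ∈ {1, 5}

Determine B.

C must be 2 (only option left). Remove 2 from A.
D has just one choice, so D = 4. Strike 4 from B.
The 2 variables E and F are confined to {1, 5}, which locks those values in; drop them from A, B.
So B = 7.

7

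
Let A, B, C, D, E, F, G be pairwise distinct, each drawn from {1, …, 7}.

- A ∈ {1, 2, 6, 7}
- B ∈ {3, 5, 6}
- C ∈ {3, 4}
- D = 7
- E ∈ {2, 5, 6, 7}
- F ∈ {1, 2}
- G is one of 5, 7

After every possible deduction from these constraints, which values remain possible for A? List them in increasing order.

1, 2, 6

D must be 7 (only option left). So A, E, G can't be 7.
G's domain is down to {5}, so G = 5. Eliminate 5 elsewhere: B, E.
The 5 still-open variables draw from only 5 values {1, 2, 3, 4, 6}, so each is used; only C can be 4, hence C = 4.
Among the 4 still-open variables, 3 fits only B (and all 4 values in {1, 2, 3, 6} must be used), so B = 3.
No further eliminations apply; A can still be any of 1, 2, 6.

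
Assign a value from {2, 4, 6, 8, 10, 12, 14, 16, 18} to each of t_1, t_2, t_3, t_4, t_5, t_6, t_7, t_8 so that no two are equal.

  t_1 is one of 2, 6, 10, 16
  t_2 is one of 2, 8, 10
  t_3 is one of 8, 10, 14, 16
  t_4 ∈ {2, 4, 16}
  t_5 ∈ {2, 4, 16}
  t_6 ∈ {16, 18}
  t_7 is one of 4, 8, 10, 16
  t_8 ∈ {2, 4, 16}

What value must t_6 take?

The 8 variables draw from only 8 values {2, 4, 6, 8, 10, 14, 16, 18}, so each is used; only t_1 can be 6, hence t_1 = 6.
The 7 still-open variables draw from only 7 values {2, 4, 8, 10, 14, 16, 18}, so each is used; only t_3 can be 14, hence t_3 = 14.
The 6 still-open variables together cover exactly {2, 4, 8, 10, 16, 18} — 6 values for 6 variables — and 18 appears only in t_6's list, so t_6 = 18.

18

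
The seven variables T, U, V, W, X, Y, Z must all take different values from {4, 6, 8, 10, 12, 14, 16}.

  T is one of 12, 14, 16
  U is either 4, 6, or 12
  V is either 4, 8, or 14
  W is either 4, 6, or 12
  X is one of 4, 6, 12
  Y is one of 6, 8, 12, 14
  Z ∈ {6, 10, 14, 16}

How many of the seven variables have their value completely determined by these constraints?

2

Among the 7 variables, 10 fits only Z (and all 7 values in {4, 6, 8, 10, 12, 14, 16} must be used), so Z = 10.
The 6 still-open variables draw from only 6 values {4, 6, 8, 12, 14, 16}, so each is used; only T can be 16, hence T = 16.
The 3 variables U, W, X are confined to {4, 6, 12}, which locks those values in; drop them from V, Y.
Determined: T=16, Z=10. The other variables each still have more than one consistent value. That makes 2.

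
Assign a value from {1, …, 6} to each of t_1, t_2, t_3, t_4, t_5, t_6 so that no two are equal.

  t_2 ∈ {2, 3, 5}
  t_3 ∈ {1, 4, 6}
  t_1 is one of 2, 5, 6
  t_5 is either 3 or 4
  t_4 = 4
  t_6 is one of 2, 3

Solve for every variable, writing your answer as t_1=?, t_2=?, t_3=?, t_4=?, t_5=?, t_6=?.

t_4's domain is down to {4}, so t_4 = 4. Eliminate 4 elsewhere: t_3, t_5.
t_5's domain is down to {3}, so t_5 = 3. Remove 3 from t_2, t_6.
t_6 has just one choice, so t_6 = 2. Remove 2 from t_1, t_2.
t_2's domain is down to {5}, so t_2 = 5. Remove 5 from t_1.
t_1 must be 6 (only option left). Strike 6 from t_3.
t_3 must be 1 (only option left).

t_1=6, t_2=5, t_3=1, t_4=4, t_5=3, t_6=2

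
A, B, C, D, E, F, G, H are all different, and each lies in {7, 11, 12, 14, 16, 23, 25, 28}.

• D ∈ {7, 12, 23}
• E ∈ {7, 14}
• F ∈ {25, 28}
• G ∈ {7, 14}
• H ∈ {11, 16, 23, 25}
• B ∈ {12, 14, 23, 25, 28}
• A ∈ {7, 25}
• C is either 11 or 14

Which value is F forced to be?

The 8 variables together cover exactly {7, 11, 12, 14, 16, 23, 25, 28} — 8 values for 8 variables — and 16 appears only in H's list, so H = 16.
Among the 7 still-open variables, 11 fits only C (and all 7 values in {7, 11, 12, 14, 23, 25, 28} must be used), so C = 11.
E and G share exactly the 2 values {7, 14}; by pigeonhole those values go to them, so strike 7, 14 from A, B, D.
That leaves A = 25. Eliminate 25 elsewhere: B, F.
So F = 28.

28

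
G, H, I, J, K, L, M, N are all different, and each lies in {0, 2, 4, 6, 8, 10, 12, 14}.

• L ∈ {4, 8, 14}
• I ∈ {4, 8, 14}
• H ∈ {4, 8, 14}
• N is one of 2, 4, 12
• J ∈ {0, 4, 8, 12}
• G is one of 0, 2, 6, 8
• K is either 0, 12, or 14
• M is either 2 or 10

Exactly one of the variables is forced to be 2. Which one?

Among the 8 variables, 6 fits only G (and all 8 values in {0, 2, 4, 6, 8, 10, 12, 14} must be used), so G = 6.
Among the 7 still-open variables, 10 fits only M (and all 7 values in {0, 2, 4, 8, 10, 12, 14} must be used), so M = 10.
The 6 still-open variables together cover exactly {0, 2, 4, 8, 12, 14} — 6 values for 6 variables — and 2 appears only in N's list, so N = 2.

N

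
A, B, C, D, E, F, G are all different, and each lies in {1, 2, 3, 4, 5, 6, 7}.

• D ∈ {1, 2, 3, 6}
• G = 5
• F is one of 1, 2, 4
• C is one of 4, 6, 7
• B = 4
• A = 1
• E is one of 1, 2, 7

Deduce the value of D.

A must be 1 (only option left). So D, E, F can't be 1.
That leaves B = 4. Eliminate 4 elsewhere: C, F.
F must be 2 (only option left). Remove 2 from D, E.
G's domain is down to {5}, so G = 5.
That leaves E = 7. So C can't be 7.
That leaves C = 6. So D can't be 6.
So D = 3.

3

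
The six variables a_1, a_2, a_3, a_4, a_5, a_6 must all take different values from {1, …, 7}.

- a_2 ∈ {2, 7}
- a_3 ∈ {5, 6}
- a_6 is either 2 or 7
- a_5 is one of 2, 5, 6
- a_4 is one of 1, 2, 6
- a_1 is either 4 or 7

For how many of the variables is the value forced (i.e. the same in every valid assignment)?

The 6 variables together cover exactly {1, 2, 4, 5, 6, 7} — 6 values for 6 variables — and 1 appears only in a_4's list, so a_4 = 1.
The 5 still-open variables draw from only 5 values {2, 4, 5, 6, 7}, so each is used; only a_1 can be 4, hence a_1 = 4.
The 2 variables a_2 and a_6 are confined to {2, 7}, which locks those values in; drop them from a_5.
Determined: a_1=4, a_4=1. The other variables each still have more than one consistent value. That makes 2.

2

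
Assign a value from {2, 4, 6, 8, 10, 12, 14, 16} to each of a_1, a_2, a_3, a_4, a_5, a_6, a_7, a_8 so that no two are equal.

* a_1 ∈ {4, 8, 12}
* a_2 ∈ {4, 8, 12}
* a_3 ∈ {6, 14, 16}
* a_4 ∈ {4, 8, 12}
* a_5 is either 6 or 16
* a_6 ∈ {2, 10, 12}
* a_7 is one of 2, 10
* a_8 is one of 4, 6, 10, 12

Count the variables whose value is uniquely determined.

3

Among the 8 variables, 14 fits only a_3 (and all 8 values in {2, 4, 6, 8, 10, 12, 14, 16} must be used), so a_3 = 14.
The 7 still-open variables draw from only 7 values {2, 4, 6, 8, 10, 12, 16}, so each is used; only a_5 can be 16, hence a_5 = 16.
The 6 still-open variables together cover exactly {2, 4, 6, 8, 10, 12} — 6 values for 6 variables — and 6 appears only in a_8's list, so a_8 = 6.
a_1, a_2, a_4 share exactly the 3 values {4, 8, 12}; by pigeonhole those values go to them, so strike 4, 8, 12 from a_6.
Determined: a_3=14, a_5=16, a_8=6. The other variables each still have more than one consistent value. That makes 3.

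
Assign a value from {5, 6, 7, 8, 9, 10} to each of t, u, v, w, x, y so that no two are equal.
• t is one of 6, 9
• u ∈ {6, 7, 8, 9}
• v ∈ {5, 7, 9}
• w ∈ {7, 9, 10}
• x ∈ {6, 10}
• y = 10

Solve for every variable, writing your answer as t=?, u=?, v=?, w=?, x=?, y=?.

t=9, u=8, v=5, w=7, x=6, y=10

y has just one choice, so y = 10. Remove 10 from w, x.
x's domain is down to {6}, so x = 6. Strike 6 from t, u.
t must be 9 (only option left). So u, v, w can't be 9.
w must be 7 (only option left). Strike 7 from u, v.
That leaves u = 8.
v's domain is down to {5}, so v = 5.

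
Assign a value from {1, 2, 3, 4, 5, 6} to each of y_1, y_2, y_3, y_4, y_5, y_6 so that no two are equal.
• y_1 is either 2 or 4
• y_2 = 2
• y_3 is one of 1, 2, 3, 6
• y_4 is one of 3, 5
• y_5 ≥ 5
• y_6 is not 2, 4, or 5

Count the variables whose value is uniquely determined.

y_2 must be 2 (only option left). So y_1, y_3 can't be 2.
y_1's domain is down to {4}, so y_1 = 4.
Determined: y_1=4, y_2=2. The other variables each still have more than one consistent value. That makes 2.

2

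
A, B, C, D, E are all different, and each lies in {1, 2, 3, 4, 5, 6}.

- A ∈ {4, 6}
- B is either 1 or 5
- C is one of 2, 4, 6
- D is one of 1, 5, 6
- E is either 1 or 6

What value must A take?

4

The 5 variables draw from only 5 values {1, 2, 4, 5, 6}, so each is used; only C can be 2, hence C = 2.
The 4 still-open variables together cover exactly {1, 4, 5, 6} — 4 values for 4 variables — and 4 appears only in A's list, so A = 4.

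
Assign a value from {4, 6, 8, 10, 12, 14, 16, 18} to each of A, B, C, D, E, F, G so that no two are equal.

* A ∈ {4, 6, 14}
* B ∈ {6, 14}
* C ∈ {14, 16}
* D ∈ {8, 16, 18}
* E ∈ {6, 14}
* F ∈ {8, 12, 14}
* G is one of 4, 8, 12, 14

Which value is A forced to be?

Among the 7 variables, 18 fits only D (and all 7 values in {4, 6, 8, 12, 14, 16, 18} must be used), so D = 18.
Among the 6 still-open variables, 16 fits only C (and all 6 values in {4, 6, 8, 12, 14, 16} must be used), so C = 16.
B and E share exactly the 2 values {6, 14}; by pigeonhole those values go to them, so strike 6, 14 from A, F, G.
So A = 4.

4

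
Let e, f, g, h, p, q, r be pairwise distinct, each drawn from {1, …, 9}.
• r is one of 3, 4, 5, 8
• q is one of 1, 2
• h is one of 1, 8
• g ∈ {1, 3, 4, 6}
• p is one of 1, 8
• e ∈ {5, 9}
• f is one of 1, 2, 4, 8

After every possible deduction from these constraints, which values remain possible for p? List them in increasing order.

1, 8

The 2 variables h and p are confined to {1, 8}, which locks those values in; drop them from f, g, q, r.
q has just one choice, so q = 2. Strike 2 from f.
f has just one choice, so f = 4. So g, r can't be 4.
No further eliminations apply; p can still be any of 1, 8.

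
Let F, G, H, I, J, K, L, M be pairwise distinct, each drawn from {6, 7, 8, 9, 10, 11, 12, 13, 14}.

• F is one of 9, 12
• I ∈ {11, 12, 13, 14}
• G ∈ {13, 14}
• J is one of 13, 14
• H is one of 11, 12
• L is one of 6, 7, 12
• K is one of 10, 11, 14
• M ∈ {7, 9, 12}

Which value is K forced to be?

10

The 8 variables together cover exactly {6, 7, 9, 10, 11, 12, 13, 14} — 8 values for 8 variables — and 6 appears only in L's list, so L = 6.
The 7 still-open variables together cover exactly {7, 9, 10, 11, 12, 13, 14} — 7 values for 7 variables — and 7 appears only in M's list, so M = 7.
Among the 6 still-open variables, 9 fits only F (and all 6 values in {9, 10, 11, 12, 13, 14} must be used), so F = 9.
The 5 still-open variables together cover exactly {10, 11, 12, 13, 14} — 5 values for 5 variables — and 10 appears only in K's list, so K = 10.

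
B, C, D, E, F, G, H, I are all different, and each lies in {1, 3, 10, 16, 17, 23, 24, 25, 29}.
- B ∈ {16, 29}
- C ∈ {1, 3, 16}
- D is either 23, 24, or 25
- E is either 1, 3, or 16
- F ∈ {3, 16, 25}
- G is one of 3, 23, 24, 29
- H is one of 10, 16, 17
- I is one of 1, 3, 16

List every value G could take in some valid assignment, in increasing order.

23, 24

C, E, I between them cover only {1, 3, 16} — a naked triple. Remove those values from B, F, G, H.
B has just one choice, so B = 29. Remove 29 from G.
F has just one choice, so F = 25. So D can't be 25.
No further eliminations apply; G can still be any of 23, 24.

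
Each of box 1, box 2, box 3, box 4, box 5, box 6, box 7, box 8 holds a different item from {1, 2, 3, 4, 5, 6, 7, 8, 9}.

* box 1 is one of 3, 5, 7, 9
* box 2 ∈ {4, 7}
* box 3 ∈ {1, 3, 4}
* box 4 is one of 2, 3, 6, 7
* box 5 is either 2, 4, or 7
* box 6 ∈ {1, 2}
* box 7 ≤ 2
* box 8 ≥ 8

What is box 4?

6

box 6 and box 7 between them cover only {1, 2} — a naked pair. Remove those values from box 3, box 4, box 5.
box 2 and box 5 share exactly the 2 values {4, 7}; by pigeonhole those values go to them, so strike 4, 7 from box 1, box 3, box 4.
box 3's domain is down to {3}, so box 3 = 3. Remove 3 from box 1, box 4.
So box 4 = 6.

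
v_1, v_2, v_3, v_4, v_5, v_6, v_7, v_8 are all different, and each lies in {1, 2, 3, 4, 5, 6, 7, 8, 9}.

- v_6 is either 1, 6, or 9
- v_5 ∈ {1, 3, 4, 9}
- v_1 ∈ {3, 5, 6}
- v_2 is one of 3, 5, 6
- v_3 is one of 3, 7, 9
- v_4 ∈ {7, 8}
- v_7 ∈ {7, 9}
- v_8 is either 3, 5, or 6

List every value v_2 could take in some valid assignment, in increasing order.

The 8 variables draw from only 8 values {1, 3, 4, 5, 6, 7, 8, 9}, so each is used; only v_5 can be 4, hence v_5 = 4.
Among the 7 still-open variables, 1 fits only v_6 (and all 7 values in {1, 3, 5, 6, 7, 8, 9} must be used), so v_6 = 1.
Among the 6 still-open variables, 8 fits only v_4 (and all 6 values in {3, 5, 6, 7, 8, 9} must be used), so v_4 = 8.
The 3 variables v_1, v_2, v_8 are confined to {3, 5, 6}, which locks those values in; drop them from v_3.
No further eliminations apply; v_2 can still be any of 3, 5, 6.

3, 5, 6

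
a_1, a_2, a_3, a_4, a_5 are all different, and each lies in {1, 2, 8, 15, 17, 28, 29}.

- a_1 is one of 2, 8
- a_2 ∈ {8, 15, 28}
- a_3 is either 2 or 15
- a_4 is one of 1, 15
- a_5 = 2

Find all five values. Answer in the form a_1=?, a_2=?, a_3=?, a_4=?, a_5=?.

a_5 must be 2 (only option left). Strike 2 from a_1, a_3.
a_1 must be 8 (only option left). Remove 8 from a_2.
a_3 has just one choice, so a_3 = 15. Strike 15 from a_2, a_4.
That leaves a_4 = 1.
a_2's domain is down to {28}, so a_2 = 28.

a_1=8, a_2=28, a_3=15, a_4=1, a_5=2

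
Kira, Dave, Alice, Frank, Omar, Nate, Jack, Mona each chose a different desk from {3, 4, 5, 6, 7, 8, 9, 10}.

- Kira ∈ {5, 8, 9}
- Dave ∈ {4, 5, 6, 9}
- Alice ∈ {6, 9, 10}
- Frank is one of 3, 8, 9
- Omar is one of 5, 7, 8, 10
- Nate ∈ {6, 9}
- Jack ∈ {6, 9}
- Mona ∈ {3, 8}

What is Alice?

The 8 variables draw from only 8 values {3, 4, 5, 6, 7, 8, 9, 10}, so each is used; only Dave can be 4, hence Dave = 4.
The 7 still-open variables draw from only 7 values {3, 5, 6, 7, 8, 9, 10}, so each is used; only Omar can be 7, hence Omar = 7.
The 6 still-open variables together cover exactly {3, 5, 6, 8, 9, 10} — 6 values for 6 variables — and 5 appears only in Kira's list, so Kira = 5.
Among the 5 still-open variables, 10 fits only Alice (and all 5 values in {3, 6, 8, 9, 10} must be used), so Alice = 10.

10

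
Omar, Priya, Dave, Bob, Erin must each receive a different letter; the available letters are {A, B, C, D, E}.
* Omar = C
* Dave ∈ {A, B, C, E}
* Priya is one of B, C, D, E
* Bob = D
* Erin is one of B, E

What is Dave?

A

Omar has just one choice, so Omar = C. Eliminate C elsewhere: Priya, Dave.
Bob's domain is down to {D}, so Bob = D. Eliminate D elsewhere: Priya.
Among the 3 still-open variables, A fits only Dave (and all 3 values in {A, B, E} must be used), so Dave = A.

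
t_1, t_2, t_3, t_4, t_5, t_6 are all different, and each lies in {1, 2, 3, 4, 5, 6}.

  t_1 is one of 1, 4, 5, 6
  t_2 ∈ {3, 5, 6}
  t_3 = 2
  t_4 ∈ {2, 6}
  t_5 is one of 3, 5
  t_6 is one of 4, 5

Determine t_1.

t_3 has just one choice, so t_3 = 2. So t_4 can't be 2.
t_4 has just one choice, so t_4 = 6. Eliminate 6 elsewhere: t_1, t_2.
The 4 still-open variables together cover exactly {1, 3, 4, 5} — 4 values for 4 variables — and 1 appears only in t_1's list, so t_1 = 1.

1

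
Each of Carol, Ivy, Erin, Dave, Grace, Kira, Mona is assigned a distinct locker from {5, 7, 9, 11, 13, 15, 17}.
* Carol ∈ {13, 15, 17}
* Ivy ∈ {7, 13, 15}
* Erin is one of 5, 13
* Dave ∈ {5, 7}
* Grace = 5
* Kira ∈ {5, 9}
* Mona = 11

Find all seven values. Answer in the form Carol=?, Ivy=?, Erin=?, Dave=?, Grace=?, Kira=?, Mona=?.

Grace's domain is down to {5}, so Grace = 5. Strike 5 from Erin, Dave, Kira.
That leaves Kira = 9.
Mona has just one choice, so Mona = 11.
Erin has just one choice, so Erin = 13. Eliminate 13 elsewhere: Carol, Ivy.
That leaves Dave = 7. Eliminate 7 elsewhere: Ivy.
Ivy must be 15 (only option left). Strike 15 from Carol.
That leaves Carol = 17.

Carol=17, Ivy=15, Erin=13, Dave=7, Grace=5, Kira=9, Mona=11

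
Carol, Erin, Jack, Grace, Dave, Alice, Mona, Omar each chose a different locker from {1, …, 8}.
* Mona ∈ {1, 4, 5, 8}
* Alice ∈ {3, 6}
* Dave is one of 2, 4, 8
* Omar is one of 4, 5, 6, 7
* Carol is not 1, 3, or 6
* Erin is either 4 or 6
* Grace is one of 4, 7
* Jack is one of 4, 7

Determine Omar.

Among the 8 variables, 1 fits only Mona (and all 8 values in {1, 2, 3, 4, 5, 6, 7, 8} must be used), so Mona = 1.
The 7 still-open variables draw from only 7 values {2, 3, 4, 5, 6, 7, 8}, so each is used; only Alice can be 3, hence Alice = 3.
Jack and Grace share exactly the 2 values {4, 7}; by pigeonhole those values go to them, so strike 4, 7 from Carol, Erin, Dave, Omar.
Erin must be 6 (only option left). Remove 6 from Omar.
So Omar = 5.

5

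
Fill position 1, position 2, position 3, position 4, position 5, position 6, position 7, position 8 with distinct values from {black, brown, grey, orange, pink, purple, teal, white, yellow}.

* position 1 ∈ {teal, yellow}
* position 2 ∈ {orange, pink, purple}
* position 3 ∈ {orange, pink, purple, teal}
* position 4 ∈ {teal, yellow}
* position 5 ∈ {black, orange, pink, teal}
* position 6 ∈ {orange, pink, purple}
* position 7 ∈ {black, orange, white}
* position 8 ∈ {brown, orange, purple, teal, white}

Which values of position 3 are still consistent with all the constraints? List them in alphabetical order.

orange, pink, purple

Among the 8 variables, brown fits only position 8 (and all 8 values in {black, brown, orange, pink, purple, teal, white, yellow} must be used), so position 8 = brown.
Among the 7 still-open variables, white fits only position 7 (and all 7 values in {black, orange, pink, purple, teal, white, yellow} must be used), so position 7 = white.
The 6 still-open variables draw from only 6 values {black, orange, pink, purple, teal, yellow}, so each is used; only position 5 can be black, hence position 5 = black.
position 1 and position 4 share exactly the 2 values {teal, yellow}; by pigeonhole those values go to them, so strike teal, yellow from position 3.
No further eliminations apply; position 3 can still be any of orange, pink, purple.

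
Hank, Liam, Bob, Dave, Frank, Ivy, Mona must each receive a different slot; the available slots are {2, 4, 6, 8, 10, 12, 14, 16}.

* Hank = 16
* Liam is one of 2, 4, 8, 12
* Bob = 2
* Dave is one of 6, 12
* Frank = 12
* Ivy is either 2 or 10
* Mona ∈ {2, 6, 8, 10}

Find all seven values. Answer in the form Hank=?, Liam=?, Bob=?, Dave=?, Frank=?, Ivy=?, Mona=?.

Hank has just one choice, so Hank = 16.
Bob's domain is down to {2}, so Bob = 2. So Liam, Ivy, Mona can't be 2.
That leaves Frank = 12. Strike 12 from Liam, Dave.
That leaves Ivy = 10. So Mona can't be 10.
That leaves Dave = 6. Eliminate 6 elsewhere: Mona.
Mona must be 8 (only option left). Remove 8 from Liam.
Liam must be 4 (only option left).

Hank=16, Liam=4, Bob=2, Dave=6, Frank=12, Ivy=10, Mona=8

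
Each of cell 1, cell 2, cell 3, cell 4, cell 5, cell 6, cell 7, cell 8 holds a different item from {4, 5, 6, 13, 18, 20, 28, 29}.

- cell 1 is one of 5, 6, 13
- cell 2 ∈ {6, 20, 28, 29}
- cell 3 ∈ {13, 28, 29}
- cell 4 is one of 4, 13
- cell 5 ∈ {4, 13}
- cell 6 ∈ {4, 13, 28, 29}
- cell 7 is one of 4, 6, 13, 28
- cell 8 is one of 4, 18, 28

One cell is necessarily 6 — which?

Among the 8 variables, 5 fits only cell 1 (and all 8 values in {4, 5, 6, 13, 18, 20, 28, 29} must be used), so cell 1 = 5.
The 7 still-open variables draw from only 7 values {4, 6, 13, 18, 20, 28, 29}, so each is used; only cell 8 can be 18, hence cell 8 = 18.
The 6 still-open variables draw from only 6 values {4, 6, 13, 20, 28, 29}, so each is used; only cell 2 can be 20, hence cell 2 = 20.
Among the 5 still-open variables, 6 fits only cell 7 (and all 5 values in {4, 6, 13, 28, 29} must be used), so cell 7 = 6.

cell 7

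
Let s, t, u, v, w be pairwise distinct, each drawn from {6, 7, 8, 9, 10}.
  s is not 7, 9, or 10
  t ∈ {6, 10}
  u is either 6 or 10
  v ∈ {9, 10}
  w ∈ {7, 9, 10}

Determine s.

The 5 variables draw from only 5 values {6, 7, 8, 9, 10}, so each is used; only w can be 7, hence w = 7.
Among the 4 still-open variables, 8 fits only s (and all 4 values in {6, 8, 9, 10} must be used), so s = 8.

8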